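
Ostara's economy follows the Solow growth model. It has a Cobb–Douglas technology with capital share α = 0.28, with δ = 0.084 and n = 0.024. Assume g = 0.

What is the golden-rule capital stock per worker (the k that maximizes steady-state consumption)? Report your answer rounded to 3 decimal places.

k_gold ≈ 3.755

The golden rule sets f'(k) = n + δ, i.e. α·k^(α−1) = n + δ.
So k^(1−α) = α / (n + δ) = 0.28 / 0.108 = 2.5926.
k_gold = 2.5926^(1/0.72) ≈ 3.7552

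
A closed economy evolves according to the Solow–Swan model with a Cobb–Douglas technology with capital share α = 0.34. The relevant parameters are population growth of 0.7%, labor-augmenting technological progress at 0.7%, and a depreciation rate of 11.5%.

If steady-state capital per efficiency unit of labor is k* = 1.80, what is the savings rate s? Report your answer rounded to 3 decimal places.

In steady state, investment equals break-even investment: s·k^α = (n + g + δ)·k.
So s / (n + g + δ) = (k*)^(1−α) = 1.80^0.66 = 1.4739.
Therefore s = 1.4739 × (n + g + δ) = 1.4739 × 0.129 = 0.1901.

s ≈ 0.190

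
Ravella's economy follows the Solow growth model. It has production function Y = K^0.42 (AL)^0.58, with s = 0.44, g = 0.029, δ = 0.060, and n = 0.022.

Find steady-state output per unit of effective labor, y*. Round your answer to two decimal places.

Steady state requires s·f(k) = (n + g + δ)·k, i.e. s·k^α = (n + g + δ)·k.
Rearranging, k^(1−α) = s / (n + g + δ).
k^0.58 = 0.44 / (0.022 + 0.029 + 0.060) = 0.44 / 0.111 = 3.9640
k* = 3.9640^(1/0.58) ≈ 10.7464
y* = (k*)^α = 10.7464^0.42 ≈ 2.7110

y* ≈ 2.71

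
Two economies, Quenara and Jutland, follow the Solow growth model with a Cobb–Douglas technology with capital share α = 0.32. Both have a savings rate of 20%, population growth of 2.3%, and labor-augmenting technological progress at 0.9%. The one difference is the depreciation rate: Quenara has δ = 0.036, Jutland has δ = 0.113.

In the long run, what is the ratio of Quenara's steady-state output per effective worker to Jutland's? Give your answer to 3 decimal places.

Steady-state y* = [s/(n + g + δ)]^(α/(1−α)), so the ratio is [ (s_Q/(n + g + δ)_Q) / (s_J/(n + g + δ)_J) ]^0.4706.
s_Q/(n + g + δ)_Q = 0.20/0.068 = 2.9412; s_J/(n + g + δ)_J = 0.20/0.145 = 1.3793.
Ratio = (2.9412/1.3793)^0.4706 = 2.1324^0.4706 ≈ 1.4281

y*_Q / y*_J ≈ 1.428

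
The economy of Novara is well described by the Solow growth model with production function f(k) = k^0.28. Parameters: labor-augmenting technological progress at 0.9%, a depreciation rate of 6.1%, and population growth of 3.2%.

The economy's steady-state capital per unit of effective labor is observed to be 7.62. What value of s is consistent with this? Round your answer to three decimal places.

Steady state requires s·f(k) = (n + g + δ)·k, i.e. s·k^α = (n + g + δ)·k.
So s / (n + g + δ) = (k*)^(1−α) = 7.62^0.72 = 4.3153.
Therefore s = 4.3153 × (n + g + δ) = 4.3153 × 0.102 = 0.4402.

s ≈ 0.440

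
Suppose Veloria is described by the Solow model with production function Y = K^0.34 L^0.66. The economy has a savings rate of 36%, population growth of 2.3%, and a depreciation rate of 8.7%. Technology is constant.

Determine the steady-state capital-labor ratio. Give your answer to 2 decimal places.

At the steady state, Δk = 0, so s·k^α = (n + δ)·k.
Dividing both sides by k: k^(1−α) = s / (n + δ).
k^0.66 = 0.36 / (0.023 + 0.087) = 0.36 / 0.110 = 3.2727
k* = 3.2727^(1/0.66) ≈ 6.0278

k* = 6.03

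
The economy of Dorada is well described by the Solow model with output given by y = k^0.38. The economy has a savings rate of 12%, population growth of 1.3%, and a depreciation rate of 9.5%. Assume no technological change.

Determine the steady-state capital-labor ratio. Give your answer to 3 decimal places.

k* ≈ 1.185

At the steady state, Δk = 0, so s·k^α = (n + δ)·k.
Rearranging, k^(1−α) = s / (n + δ).
k^0.62 = 0.12 / (0.013 + 0.095) = 0.12 / 0.108 = 1.1111
k* = 1.1111^(1/0.62) ≈ 1.1852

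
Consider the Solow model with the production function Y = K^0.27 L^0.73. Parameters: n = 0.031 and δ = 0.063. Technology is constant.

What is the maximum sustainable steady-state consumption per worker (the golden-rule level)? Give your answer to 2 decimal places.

c_gold ≈ 1.08

At the golden rule, f'(k) = n + δ, so α·k^(α−1) = n + δ and k_gold = (α/(n + δ))^(1/(1−α)).
k_gold = (0.27/0.094)^(1/0.73) = 2.8723^1.3699 ≈ 4.2435
c_gold = f(k_gold) − (n + δ)·k_gold = 1.4774 − 0.094×4.2435 ≈ 1.0785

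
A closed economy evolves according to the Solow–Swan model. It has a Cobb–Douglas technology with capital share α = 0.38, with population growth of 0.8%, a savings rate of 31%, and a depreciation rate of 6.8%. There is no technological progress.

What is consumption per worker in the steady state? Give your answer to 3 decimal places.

At the steady state, Δk = 0, so s·k^α = (n + δ)·k.
Rearranging, k^(1−α) = s / (n + δ).
k^0.62 = 0.31 / (0.008 + 0.068) = 0.31 / 0.076 = 4.0789
k* = 4.0789^(1/0.62) ≈ 9.6549
y* = (k*)^α = 9.6549^0.38 ≈ 2.3670
c* = (1 − s)·y* = (1 − 0.31) × 2.3670 ≈ 1.6332

c* ≈ 1.633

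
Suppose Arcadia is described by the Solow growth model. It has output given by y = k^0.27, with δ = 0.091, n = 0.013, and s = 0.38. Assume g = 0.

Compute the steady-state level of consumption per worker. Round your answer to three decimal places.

At the steady state, Δk = 0, so s·k^α = (n + δ)·k.
Rearranging, k^(1−α) = s / (n + δ).
k^0.73 = 0.38 / (0.013 + 0.091) = 0.38 / 0.104 = 3.6538
k* = 3.6538^(1/0.73) ≈ 5.9004
y* = (k*)^α = 5.9004^0.27 ≈ 1.6149
c* = (1 − s)·y* = (1 − 0.38) × 1.6149 ≈ 1.0012

c* ≈ 1.001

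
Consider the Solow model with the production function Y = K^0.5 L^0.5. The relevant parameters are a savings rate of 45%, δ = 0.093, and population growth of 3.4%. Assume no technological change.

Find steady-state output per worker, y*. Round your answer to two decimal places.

Steady state requires s·f(k) = (n + δ)·k, i.e. s·k^α = (n + δ)·k.
Dividing both sides by k: k^(1−α) = s / (n + δ).
k^0.5 = 0.45 / (0.034 + 0.093) = 0.45 / 0.127 = 3.5433
k* = 3.5433^(1/0.5) ≈ 12.5550
y* = (k*)^α = 12.5550^0.5 ≈ 3.5433

y* ≈ 3.54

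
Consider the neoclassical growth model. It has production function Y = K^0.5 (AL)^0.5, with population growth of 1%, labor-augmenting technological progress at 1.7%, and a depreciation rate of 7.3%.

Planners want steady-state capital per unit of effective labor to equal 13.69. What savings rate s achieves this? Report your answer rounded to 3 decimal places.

s ≈ 0.370

Steady state requires s·f(k) = (n + g + δ)·k, i.e. s·k^α = (n + g + δ)·k.
So s / (n + g + δ) = (k*)^(1−α) = 13.69^0.5 = 3.7000.
Therefore s = 3.7000 × (n + g + δ) = 3.7000 × 0.100 = 0.3700.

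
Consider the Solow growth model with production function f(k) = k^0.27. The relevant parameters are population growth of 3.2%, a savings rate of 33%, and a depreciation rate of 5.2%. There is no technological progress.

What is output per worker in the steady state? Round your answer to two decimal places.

y* = 1.66

In steady state, investment equals break-even investment: s·k^α = (n + δ)·k.
Dividing both sides by k: k^(1−α) = s / (n + δ).
k^0.73 = 0.33 / (0.032 + 0.052) = 0.33 / 0.084 = 3.9286
k* = 3.9286^(1/0.73) ≈ 6.5167
y* = (k*)^α = 6.5167^0.27 ≈ 1.6588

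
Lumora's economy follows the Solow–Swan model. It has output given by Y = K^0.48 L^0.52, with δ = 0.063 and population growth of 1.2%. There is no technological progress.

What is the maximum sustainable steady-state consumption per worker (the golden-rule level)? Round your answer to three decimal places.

c_gold ≈ 2.885

At the golden rule, f'(k) = n + δ, so α·k^(α−1) = n + δ and k_gold = (α/(n + δ))^(1/(1−α)).
k_gold = (0.48/0.075)^(1/0.52) = 6.4000^1.9231 ≈ 35.5111
c_gold = f(k_gold) − (n + δ)·k_gold = 5.5485 − 0.075×35.5111 ≈ 2.8852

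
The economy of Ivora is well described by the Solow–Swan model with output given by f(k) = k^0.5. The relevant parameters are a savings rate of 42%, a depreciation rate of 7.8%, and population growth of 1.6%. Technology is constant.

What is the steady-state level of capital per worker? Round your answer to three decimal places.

k* ≈ 19.964

Steady state requires s·f(k) = (n + δ)·k, i.e. s·k^α = (n + δ)·k.
Dividing both sides by k: k^(1−α) = s / (n + δ).
k^0.5 = 0.42 / (0.016 + 0.078) = 0.42 / 0.094 = 4.4681
k* = 4.4681^(1/0.5) ≈ 19.9639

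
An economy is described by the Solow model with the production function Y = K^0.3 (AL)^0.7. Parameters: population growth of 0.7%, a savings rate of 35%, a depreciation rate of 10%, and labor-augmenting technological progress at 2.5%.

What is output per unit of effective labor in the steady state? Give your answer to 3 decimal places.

y* = 1.519

In steady state, investment equals break-even investment: s·k^α = (n + g + δ)·k.
Rearranging, k^(1−α) = s / (n + g + δ).
k^0.7 = 0.35 / (0.007 + 0.025 + 0.100) = 0.35 / 0.132 = 2.6515
k* = 2.6515^(1/0.7) ≈ 4.0271
y* = (k*)^α = 4.0271^0.3 ≈ 1.5188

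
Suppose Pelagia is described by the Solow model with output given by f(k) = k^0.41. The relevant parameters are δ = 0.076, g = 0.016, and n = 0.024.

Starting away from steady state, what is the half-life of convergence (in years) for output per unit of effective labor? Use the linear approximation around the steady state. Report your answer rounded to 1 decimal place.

about 10.1 years

Near the steady state the convergence rate is λ = (1 − α)(n + g + δ).
λ = (1 − 0.41) × 0.116 = 0.59 × 0.116 = 0.06844
Half-life = ln 2 / λ = 0.6931 / 0.06844 ≈ 10.13 years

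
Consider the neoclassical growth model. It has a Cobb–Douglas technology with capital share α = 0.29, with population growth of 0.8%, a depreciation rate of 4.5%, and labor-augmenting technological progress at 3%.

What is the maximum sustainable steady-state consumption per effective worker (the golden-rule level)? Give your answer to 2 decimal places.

c_gold ≈ 1.18

At the golden rule, f'(k) = n + g + δ, so α·k^(α−1) = n + g + δ and k_gold = (α/(n + g + δ))^(1/(1−α)).
k_gold = (0.29/0.083)^(1/0.71) = 3.4940^1.4085 ≈ 5.8247
c_gold = f(k_gold) − (n + g + δ)·k_gold = 1.6670 − 0.083×5.8247 ≈ 1.1835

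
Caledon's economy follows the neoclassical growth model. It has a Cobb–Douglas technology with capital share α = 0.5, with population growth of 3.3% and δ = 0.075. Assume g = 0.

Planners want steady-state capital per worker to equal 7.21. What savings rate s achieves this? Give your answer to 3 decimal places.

In steady state, investment equals break-even investment: s·k^α = (n + δ)·k.
So s / (n + δ) = (k*)^(1−α) = 7.21^0.5 = 2.6851.
Therefore s = 2.6851 × (n + δ) = 2.6851 × 0.108 = 0.2900.

s ≈ 0.290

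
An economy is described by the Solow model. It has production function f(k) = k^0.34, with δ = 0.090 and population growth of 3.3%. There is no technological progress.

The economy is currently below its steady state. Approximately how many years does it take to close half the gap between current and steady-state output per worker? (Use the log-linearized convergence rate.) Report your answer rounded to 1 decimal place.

Near the steady state the convergence rate is λ = (1 − α)(n + δ).
λ = (1 − 0.34) × 0.123 = 0.66 × 0.123 = 0.08118
Half-life = ln 2 / λ = 0.6931 / 0.08118 ≈ 8.54 years

half-life ≈ 8.5 years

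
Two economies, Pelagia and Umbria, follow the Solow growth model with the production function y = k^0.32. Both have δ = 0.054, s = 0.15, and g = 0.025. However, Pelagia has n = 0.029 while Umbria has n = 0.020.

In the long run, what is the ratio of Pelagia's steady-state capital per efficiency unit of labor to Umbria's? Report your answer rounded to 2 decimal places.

k*_P / k*_U ≈ 0.88

Steady-state k* = [s/(n + g + δ)]^(1/(1−α)), so the ratio is [ (s_P/(n + g + δ)_P) / (s_U/(n + g + δ)_U) ]^1.4706.
s_P/(n + g + δ)_P = 0.15/0.108 = 1.3889; s_U/(n + g + δ)_U = 0.15/0.099 = 1.5152.
Ratio = (1.3889/1.5152)^1.4706 = 0.9166^1.4706 ≈ 0.8798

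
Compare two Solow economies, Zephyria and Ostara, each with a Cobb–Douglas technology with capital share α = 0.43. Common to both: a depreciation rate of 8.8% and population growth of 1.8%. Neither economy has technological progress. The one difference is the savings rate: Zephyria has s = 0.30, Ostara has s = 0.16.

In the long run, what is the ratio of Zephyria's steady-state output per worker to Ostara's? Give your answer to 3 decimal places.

Steady-state y* = [s/(n + δ)]^(α/(1−α)), so the ratio is [ (s_Z/(n + δ)_Z) / (s_O/(n + δ)_O) ]^0.7544.
s_Z/(n + δ)_Z = 0.30/0.106 = 2.8302; s_O/(n + δ)_O = 0.16/0.106 = 1.5094.
Ratio = (2.8302/1.5094)^0.7544 = 1.8750^0.7544 ≈ 1.6068

ratio ≈ 1.607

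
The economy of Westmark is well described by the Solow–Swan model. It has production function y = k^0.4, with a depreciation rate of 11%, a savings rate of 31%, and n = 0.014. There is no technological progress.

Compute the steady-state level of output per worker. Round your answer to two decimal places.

y* ≈ 1.84

Steady state requires s·f(k) = (n + δ)·k, i.e. s·k^α = (n + δ)·k.
Dividing both sides by k: k^(1−α) = s / (n + δ).
k^0.6 = 0.31 / (0.014 + 0.110) = 0.31 / 0.124 = 2.5000
k* = 2.5000^(1/0.6) ≈ 4.6050
y* = (k*)^α = 4.6050^0.4 ≈ 1.8420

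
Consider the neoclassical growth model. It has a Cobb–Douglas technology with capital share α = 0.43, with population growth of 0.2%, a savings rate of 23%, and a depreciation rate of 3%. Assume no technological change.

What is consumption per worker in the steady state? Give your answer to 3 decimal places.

c* = 3.409

Steady state requires s·f(k) = (n + δ)·k, i.e. s·k^α = (n + δ)·k.
Rearranging, k^(1−α) = s / (n + δ).
k^0.57 = 0.23 / (0.002 + 0.030) = 0.23 / 0.032 = 7.1875
k* = 7.1875^(1/0.57) ≈ 31.8250
y* = (k*)^α = 31.8250^0.43 ≈ 4.4278
c* = (1 − s)·y* = (1 − 0.23) × 4.4278 ≈ 3.4094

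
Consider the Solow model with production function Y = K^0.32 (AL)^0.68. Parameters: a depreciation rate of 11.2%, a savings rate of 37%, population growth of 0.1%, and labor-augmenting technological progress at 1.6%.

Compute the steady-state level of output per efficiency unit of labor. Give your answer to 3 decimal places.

y* = 1.642

In steady state, investment equals break-even investment: s·k^α = (n + g + δ)·k.
Rearranging, k^(1−α) = s / (n + g + δ).
k^0.68 = 0.37 / (0.001 + 0.016 + 0.112) = 0.37 / 0.129 = 2.8682
k* = 2.8682^(1/0.68) ≈ 4.7093
y* = (k*)^α = 4.7093^0.32 ≈ 1.6419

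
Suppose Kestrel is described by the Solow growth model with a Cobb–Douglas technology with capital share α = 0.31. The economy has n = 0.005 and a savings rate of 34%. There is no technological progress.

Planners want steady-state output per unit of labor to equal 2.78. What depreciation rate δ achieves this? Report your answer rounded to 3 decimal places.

At the steady state, Δk = 0, so s·k^α = (n + δ)·k.
Since y* = [s/(n + δ)]^(α/(1−α)), we have s/(n + δ) = (y*)^((1−α)/α) = 2.78^2.2258 = 9.7354.
Therefore n + δ = s / 9.7354 = 0.34 / 9.7354 = 0.0349, so δ = 0.0349 − 0.005 = 0.0299.

δ ≈ 0.030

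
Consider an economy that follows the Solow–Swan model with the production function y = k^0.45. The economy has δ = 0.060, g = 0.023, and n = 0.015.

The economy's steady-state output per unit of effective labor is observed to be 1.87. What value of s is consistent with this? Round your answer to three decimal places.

Steady state requires s·f(k) = (n + g + δ)·k, i.e. s·k^α = (n + g + δ)·k.
Since y* = [s/(n + g + δ)]^(α/(1−α)), we have s/(n + g + δ) = (y*)^((1−α)/α) = 1.87^1.2222 = 2.1490.
Therefore s = 2.1490 × (n + g + δ) = 2.1490 × 0.098 = 0.2106.

s ≈ 0.211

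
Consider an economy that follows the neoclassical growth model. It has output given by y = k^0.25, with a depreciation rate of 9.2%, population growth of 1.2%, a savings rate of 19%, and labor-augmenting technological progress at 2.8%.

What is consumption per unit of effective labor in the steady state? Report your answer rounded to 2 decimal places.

In steady state, investment equals break-even investment: s·k^α = (n + g + δ)·k.
Dividing both sides by k: k^(1−α) = s / (n + g + δ).
k^0.75 = 0.19 / (0.012 + 0.028 + 0.092) = 0.19 / 0.132 = 1.4394
k* = 1.4394^(1/0.75) ≈ 1.6252
y* = (k*)^α = 1.6252^0.25 ≈ 1.1291
c* = (1 − s)·y* = (1 − 0.19) × 1.1291 ≈ 0.9146

c* = 0.91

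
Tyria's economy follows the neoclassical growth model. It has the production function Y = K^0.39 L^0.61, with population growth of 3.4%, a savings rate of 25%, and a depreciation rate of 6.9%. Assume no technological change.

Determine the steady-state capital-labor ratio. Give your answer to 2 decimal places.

In steady state, investment equals break-even investment: s·k^α = (n + δ)·k.
Rearranging, k^(1−α) = s / (n + δ).
k^0.61 = 0.25 / (0.034 + 0.069) = 0.25 / 0.103 = 2.4272
k* = 2.4272^(1/0.61) ≈ 4.2788

k* ≈ 4.28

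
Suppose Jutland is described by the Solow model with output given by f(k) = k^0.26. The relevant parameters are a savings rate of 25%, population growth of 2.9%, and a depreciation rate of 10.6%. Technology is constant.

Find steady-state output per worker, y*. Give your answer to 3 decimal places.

y* = 1.242

At the steady state, Δk = 0, so s·k^α = (n + δ)·k.
Rearranging, k^(1−α) = s / (n + δ).
k^0.74 = 0.25 / (0.029 + 0.106) = 0.25 / 0.135 = 1.8519
k* = 1.8519^(1/0.74) ≈ 2.2996
y* = (k*)^α = 2.2996^0.26 ≈ 1.2417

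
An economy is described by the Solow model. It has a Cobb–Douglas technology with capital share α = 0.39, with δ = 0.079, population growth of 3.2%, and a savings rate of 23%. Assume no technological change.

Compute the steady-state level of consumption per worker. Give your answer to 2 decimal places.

In steady state, investment equals break-even investment: s·k^α = (n + δ)·k.
Rearranging, k^(1−α) = s / (n + δ).
k^0.61 = 0.23 / (0.032 + 0.079) = 0.23 / 0.111 = 2.0721
k* = 2.0721^(1/0.61) ≈ 3.3015
y* = (k*)^α = 3.3015^0.39 ≈ 1.5933
c* = (1 − s)·y* = (1 − 0.23) × 1.5933 ≈ 1.2268

c* ≈ 1.23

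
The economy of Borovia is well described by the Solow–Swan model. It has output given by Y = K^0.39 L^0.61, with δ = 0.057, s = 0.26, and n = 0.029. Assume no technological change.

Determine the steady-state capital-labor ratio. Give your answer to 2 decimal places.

k* ≈ 6.13

Steady state requires s·f(k) = (n + δ)·k, i.e. s·k^α = (n + δ)·k.
Dividing both sides by k: k^(1−α) = s / (n + δ).
k^0.61 = 0.26 / (0.029 + 0.057) = 0.26 / 0.086 = 3.0233
k* = 3.0233^(1/0.61) ≈ 6.1330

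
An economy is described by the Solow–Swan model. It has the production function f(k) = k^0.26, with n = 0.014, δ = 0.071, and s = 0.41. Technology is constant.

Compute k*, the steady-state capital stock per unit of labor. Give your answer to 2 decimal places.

At the steady state, Δk = 0, so s·k^α = (n + δ)·k.
Dividing both sides by k: k^(1−α) = s / (n + δ).
k^0.74 = 0.41 / (0.014 + 0.071) = 0.41 / 0.085 = 4.8235
k* = 4.8235^(1/0.74) ≈ 8.3842

k* ≈ 8.38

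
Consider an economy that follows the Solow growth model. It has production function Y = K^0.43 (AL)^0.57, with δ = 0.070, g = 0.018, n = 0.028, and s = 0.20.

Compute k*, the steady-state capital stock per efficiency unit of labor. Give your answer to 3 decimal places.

k* = 2.600

At the steady state, Δk = 0, so s·k^α = (n + g + δ)·k.
Dividing both sides by k: k^(1−α) = s / (n + g + δ).
k^0.57 = 0.20 / (0.028 + 0.018 + 0.070) = 0.20 / 0.116 = 1.7241
k* = 1.7241^(1/0.57) ≈ 2.6003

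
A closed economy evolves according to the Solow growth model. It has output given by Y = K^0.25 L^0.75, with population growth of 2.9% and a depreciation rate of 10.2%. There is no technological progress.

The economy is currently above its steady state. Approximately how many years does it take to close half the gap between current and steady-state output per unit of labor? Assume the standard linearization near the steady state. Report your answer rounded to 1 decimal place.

t_½ ≈ 7.1 years

Near the steady state the convergence rate is λ = (1 − α)(n + δ).
λ = (1 − 0.25) × 0.131 = 0.75 × 0.131 = 0.09825
Half-life = ln 2 / λ = 0.6931 / 0.09825 ≈ 7.05 years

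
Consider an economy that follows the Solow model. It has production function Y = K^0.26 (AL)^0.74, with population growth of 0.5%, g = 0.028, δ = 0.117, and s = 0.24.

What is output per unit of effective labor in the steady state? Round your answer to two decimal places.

Steady state requires s·f(k) = (n + g + δ)·k, i.e. s·k^α = (n + g + δ)·k.
Dividing both sides by k: k^(1−α) = s / (n + g + δ).
k^0.74 = 0.24 / (0.005 + 0.028 + 0.117) = 0.24 / 0.150 = 1.6000
k* = 1.6000^(1/0.74) ≈ 1.8873
y* = (k*)^α = 1.8873^0.26 ≈ 1.1796

y* = 1.18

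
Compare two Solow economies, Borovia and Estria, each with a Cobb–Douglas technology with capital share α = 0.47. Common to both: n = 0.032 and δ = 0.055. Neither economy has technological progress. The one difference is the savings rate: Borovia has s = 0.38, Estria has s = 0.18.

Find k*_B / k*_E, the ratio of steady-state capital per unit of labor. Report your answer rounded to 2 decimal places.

Steady-state k* = [s/(n + δ)]^(1/(1−α)), so the ratio is [ (s_B/(n + δ)_B) / (s_E/(n + δ)_E) ]^1.8868.
s_B/(n + δ)_B = 0.38/0.087 = 4.3678; s_E/(n + δ)_E = 0.18/0.087 = 2.0690.
Ratio = (4.3678/2.0690)^1.8868 = 2.1111^1.8868 ≈ 4.0953

ratio ≈ 4.10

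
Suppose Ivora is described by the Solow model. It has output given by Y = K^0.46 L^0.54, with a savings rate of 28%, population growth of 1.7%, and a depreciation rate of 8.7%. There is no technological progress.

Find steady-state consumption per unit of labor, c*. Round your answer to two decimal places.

In steady state, investment equals break-even investment: s·k^α = (n + δ)·k.
Rearranging, k^(1−α) = s / (n + δ).
k^0.54 = 0.28 / (0.017 + 0.087) = 0.28 / 0.104 = 2.6923
k* = 2.6923^(1/0.54) ≈ 6.2593
y* = (k*)^α = 6.2593^0.46 ≈ 2.3249
c* = (1 − s)·y* = (1 − 0.28) × 2.3249 ≈ 1.6739

c* ≈ 1.67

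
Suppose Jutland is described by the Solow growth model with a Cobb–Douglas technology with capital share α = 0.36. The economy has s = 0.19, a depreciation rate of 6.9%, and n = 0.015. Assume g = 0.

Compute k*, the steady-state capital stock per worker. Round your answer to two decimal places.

Steady state requires s·f(k) = (n + δ)·k, i.e. s·k^α = (n + δ)·k.
Dividing both sides by k: k^(1−α) = s / (n + δ).
k^0.64 = 0.19 / (0.015 + 0.069) = 0.19 / 0.084 = 2.2619
k* = 2.2619^(1/0.64) ≈ 3.5798

k* = 3.58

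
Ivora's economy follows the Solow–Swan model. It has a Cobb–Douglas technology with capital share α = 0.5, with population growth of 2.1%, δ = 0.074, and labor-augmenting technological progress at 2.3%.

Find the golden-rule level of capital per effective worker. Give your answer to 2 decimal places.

The golden rule sets f'(k) = n + g + δ, i.e. α·k^(α−1) = n + g + δ.
So k^(1−α) = α / (n + g + δ) = 0.5 / 0.118 = 4.2373.
k_gold = 4.2373^(1/0.5) ≈ 17.9547

k_gold ≈ 17.95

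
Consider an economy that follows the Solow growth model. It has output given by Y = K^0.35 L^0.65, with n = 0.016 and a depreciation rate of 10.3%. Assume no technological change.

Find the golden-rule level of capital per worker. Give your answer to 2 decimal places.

The golden rule sets f'(k) = n + δ, i.e. α·k^(α−1) = n + δ.
So k^(1−α) = α / (n + δ) = 0.35 / 0.119 = 2.9412.
k_gold = 2.9412^(1/0.65) ≈ 5.2578

k_gold ≈ 5.26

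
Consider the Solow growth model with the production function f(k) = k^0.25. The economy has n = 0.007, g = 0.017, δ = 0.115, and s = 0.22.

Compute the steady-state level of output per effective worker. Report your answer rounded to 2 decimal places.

y* = 1.17

In steady state, investment equals break-even investment: s·k^α = (n + g + δ)·k.
Rearranging, k^(1−α) = s / (n + g + δ).
k^0.75 = 0.22 / (0.007 + 0.017 + 0.115) = 0.22 / 0.139 = 1.5827
k* = 1.5827^(1/0.75) ≈ 1.8444
y* = (k*)^α = 1.8444^0.25 ≈ 1.1654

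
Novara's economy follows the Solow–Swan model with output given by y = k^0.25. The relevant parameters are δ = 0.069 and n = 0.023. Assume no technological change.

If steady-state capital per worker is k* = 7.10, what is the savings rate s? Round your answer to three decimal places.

At the steady state, Δk = 0, so s·k^α = (n + δ)·k.
So s / (n + δ) = (k*)^(1−α) = 7.10^0.75 = 4.3495.
Therefore s = 4.3495 × (n + δ) = 4.3495 × 0.092 = 0.4002.

s ≈ 0.400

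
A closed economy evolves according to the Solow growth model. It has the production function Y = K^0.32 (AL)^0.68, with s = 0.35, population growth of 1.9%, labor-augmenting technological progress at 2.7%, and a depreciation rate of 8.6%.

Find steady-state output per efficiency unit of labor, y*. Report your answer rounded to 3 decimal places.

y* = 1.582

In steady state, investment equals break-even investment: s·k^α = (n + g + δ)·k.
Rearranging, k^(1−α) = s / (n + g + δ).
k^0.68 = 0.35 / (0.019 + 0.027 + 0.086) = 0.35 / 0.132 = 2.6515
k* = 2.6515^(1/0.68) ≈ 4.1955
y* = (k*)^α = 4.1955^0.32 ≈ 1.5823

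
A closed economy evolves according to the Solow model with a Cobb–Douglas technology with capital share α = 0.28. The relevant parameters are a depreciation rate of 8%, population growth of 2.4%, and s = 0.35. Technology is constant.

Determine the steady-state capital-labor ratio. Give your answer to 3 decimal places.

k* ≈ 5.395

Steady state requires s·f(k) = (n + δ)·k, i.e. s·k^α = (n + δ)·k.
Rearranging, k^(1−α) = s / (n + δ).
k^0.72 = 0.35 / (0.024 + 0.080) = 0.35 / 0.104 = 3.3654
k* = 3.3654^(1/0.72) ≈ 5.3950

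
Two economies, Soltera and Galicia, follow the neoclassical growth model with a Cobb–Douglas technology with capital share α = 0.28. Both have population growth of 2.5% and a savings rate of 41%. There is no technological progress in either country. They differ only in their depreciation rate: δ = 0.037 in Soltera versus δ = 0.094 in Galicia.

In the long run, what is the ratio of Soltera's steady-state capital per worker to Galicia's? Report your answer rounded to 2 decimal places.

k*_S / k*_G ≈ 2.47

Steady-state k* = [s/(n + δ)]^(1/(1−α)), so the ratio is [ (s_S/(n + δ)_S) / (s_G/(n + δ)_G) ]^1.3889.
s_S/(n + δ)_S = 0.41/0.062 = 6.6129; s_G/(n + δ)_G = 0.41/0.119 = 3.4454.
Ratio = (6.6129/3.4454)^1.3889 = 1.9193^1.3889 ≈ 2.4732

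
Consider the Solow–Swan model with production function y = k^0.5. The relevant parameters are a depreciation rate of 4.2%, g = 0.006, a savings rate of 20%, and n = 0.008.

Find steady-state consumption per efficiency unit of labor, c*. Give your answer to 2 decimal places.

Steady state requires s·f(k) = (n + g + δ)·k, i.e. s·k^α = (n + g + δ)·k.
Rearranging, k^(1−α) = s / (n + g + δ).
k^0.5 = 0.20 / (0.008 + 0.006 + 0.042) = 0.20 / 0.056 = 3.5714
k* = 3.5714^(1/0.5) ≈ 12.7549
y* = (k*)^α = 12.7549^0.5 ≈ 3.5714
c* = (1 − s)·y* = (1 − 0.20) × 3.5714 ≈ 2.8571

c* ≈ 2.86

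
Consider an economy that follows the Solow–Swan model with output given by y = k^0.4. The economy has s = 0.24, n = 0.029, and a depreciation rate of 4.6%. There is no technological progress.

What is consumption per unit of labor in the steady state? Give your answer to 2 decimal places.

At the steady state, Δk = 0, so s·k^α = (n + δ)·k.
Dividing both sides by k: k^(1−α) = s / (n + δ).
k^0.6 = 0.24 / (0.029 + 0.046) = 0.24 / 0.075 = 3.2000
k* = 3.2000^(1/0.6) ≈ 6.9489
y* = (k*)^α = 6.9489^0.4 ≈ 2.1715
c* = (1 − s)·y* = (1 − 0.24) × 2.1715 ≈ 1.6503

c* = 1.65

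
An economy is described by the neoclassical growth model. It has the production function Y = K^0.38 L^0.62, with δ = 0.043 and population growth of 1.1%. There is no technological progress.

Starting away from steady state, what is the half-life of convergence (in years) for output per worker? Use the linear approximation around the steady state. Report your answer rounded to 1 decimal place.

Near the steady state the convergence rate is λ = (1 − α)(n + δ).
λ = (1 − 0.38) × 0.054 = 0.62 × 0.054 = 0.03348
Half-life = ln 2 / λ = 0.6931 / 0.03348 ≈ 20.70 years

half-life ≈ 20.7 years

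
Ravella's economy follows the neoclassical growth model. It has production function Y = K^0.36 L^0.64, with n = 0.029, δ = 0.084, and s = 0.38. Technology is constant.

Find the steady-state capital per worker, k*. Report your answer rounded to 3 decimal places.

At the steady state, Δk = 0, so s·k^α = (n + δ)·k.
Rearranging, k^(1−α) = s / (n + δ).
k^0.64 = 0.38 / (0.029 + 0.084) = 0.38 / 0.113 = 3.3628
k* = 3.3628^(1/0.64) ≈ 6.6523

k* = 6.652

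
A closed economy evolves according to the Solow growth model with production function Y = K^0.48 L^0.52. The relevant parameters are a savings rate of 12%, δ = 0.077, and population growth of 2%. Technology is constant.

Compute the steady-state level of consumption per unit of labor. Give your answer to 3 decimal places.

Steady state requires s·f(k) = (n + δ)·k, i.e. s·k^α = (n + δ)·k.
Dividing both sides by k: k^(1−α) = s / (n + δ).
k^0.52 = 0.12 / (0.020 + 0.077) = 0.12 / 0.097 = 1.2371
k* = 1.2371^(1/0.52) ≈ 1.5056
y* = (k*)^α = 1.5056^0.48 ≈ 1.2170
c* = (1 − s)·y* = (1 − 0.12) × 1.2170 ≈ 1.0710

c* = 1.071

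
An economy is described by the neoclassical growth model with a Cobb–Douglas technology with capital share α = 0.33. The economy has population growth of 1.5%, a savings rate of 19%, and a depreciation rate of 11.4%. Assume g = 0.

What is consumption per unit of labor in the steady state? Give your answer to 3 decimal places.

c* = 0.980

In steady state, investment equals break-even investment: s·k^α = (n + δ)·k.
Dividing both sides by k: k^(1−α) = s / (n + δ).
k^0.67 = 0.19 / (0.015 + 0.114) = 0.19 / 0.129 = 1.4729
k* = 1.4729^(1/0.67) ≈ 1.7824
y* = (k*)^α = 1.7824^0.33 ≈ 1.2101
c* = (1 − s)·y* = (1 − 0.19) × 1.2101 ≈ 0.9802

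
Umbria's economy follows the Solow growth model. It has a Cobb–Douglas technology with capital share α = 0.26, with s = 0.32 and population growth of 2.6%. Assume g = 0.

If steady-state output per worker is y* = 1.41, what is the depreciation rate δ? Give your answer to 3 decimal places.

In steady state, investment equals break-even investment: s·k^α = (n + δ)·k.
Since y* = [s/(n + δ)]^(α/(1−α)), we have s/(n + δ) = (y*)^((1−α)/α) = 1.41^2.8462 = 2.6589.
Therefore n + δ = s / 2.6589 = 0.32 / 2.6589 = 0.1204, so δ = 0.1204 − 0.026 = 0.0944.

δ ≈ 0.094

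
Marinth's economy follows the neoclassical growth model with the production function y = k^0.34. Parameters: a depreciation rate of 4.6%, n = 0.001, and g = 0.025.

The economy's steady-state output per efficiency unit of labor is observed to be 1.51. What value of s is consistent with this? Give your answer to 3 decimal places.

s ≈ 0.160

At the steady state, Δk = 0, so s·k^α = (n + g + δ)·k.
Since y* = [s/(n + g + δ)]^(α/(1−α)), we have s/(n + g + δ) = (y*)^((1−α)/α) = 1.51^1.9412 = 2.2255.
Therefore s = 2.2255 × (n + g + δ) = 2.2255 × 0.072 = 0.1602.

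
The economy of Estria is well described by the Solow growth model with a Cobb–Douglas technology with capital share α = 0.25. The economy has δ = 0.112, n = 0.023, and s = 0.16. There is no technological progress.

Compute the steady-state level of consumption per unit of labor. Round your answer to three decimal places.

At the steady state, Δk = 0, so s·k^α = (n + δ)·k.
Rearranging, k^(1−α) = s / (n + δ).
k^0.75 = 0.16 / (0.023 + 0.112) = 0.16 / 0.135 = 1.1852
k* = 1.1852^(1/0.75) ≈ 1.2543
y* = (k*)^α = 1.2543^0.25 ≈ 1.0583
c* = (1 − s)·y* = (1 − 0.16) × 1.0583 ≈ 0.8890

c* ≈ 0.889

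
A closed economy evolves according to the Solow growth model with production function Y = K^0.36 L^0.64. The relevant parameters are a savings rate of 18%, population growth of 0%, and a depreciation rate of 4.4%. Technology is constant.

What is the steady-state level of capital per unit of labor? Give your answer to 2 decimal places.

In steady state, investment equals break-even investment: s·k^α = (n + δ)·k.
Rearranging, k^(1−α) = s / (n + δ).
k^0.64 = 0.18 / (0.000 + 0.044) = 0.18 / 0.044 = 4.0909
k* = 4.0909^(1/0.64) ≈ 9.0358

k* = 9.04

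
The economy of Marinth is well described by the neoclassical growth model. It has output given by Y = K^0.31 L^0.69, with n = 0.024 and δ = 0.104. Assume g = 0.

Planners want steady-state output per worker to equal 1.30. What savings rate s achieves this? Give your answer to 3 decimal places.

s ≈ 0.230

Steady state requires s·f(k) = (n + δ)·k, i.e. s·k^α = (n + δ)·k.
Since y* = [s/(n + δ)]^(α/(1−α)), we have s/(n + δ) = (y*)^((1−α)/α) = 1.30^2.2258 = 1.7931.
Therefore s = 1.7931 × (n + δ) = 1.7931 × 0.128 = 0.2295.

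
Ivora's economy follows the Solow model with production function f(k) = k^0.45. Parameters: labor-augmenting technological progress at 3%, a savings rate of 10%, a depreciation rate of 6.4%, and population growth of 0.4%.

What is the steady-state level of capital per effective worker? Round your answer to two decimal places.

k* ≈ 1.04

Steady state requires s·f(k) = (n + g + δ)·k, i.e. s·k^α = (n + g + δ)·k.
Dividing both sides by k: k^(1−α) = s / (n + g + δ).
k^0.55 = 0.10 / (0.004 + 0.030 + 0.064) = 0.10 / 0.098 = 1.0204
k* = 1.0204^(1/0.55) ≈ 1.0374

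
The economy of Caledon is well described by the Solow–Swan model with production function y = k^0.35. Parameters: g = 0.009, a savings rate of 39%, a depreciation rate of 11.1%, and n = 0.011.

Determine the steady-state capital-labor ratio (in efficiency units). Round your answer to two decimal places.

k* = 5.36

Steady state requires s·f(k) = (n + g + δ)·k, i.e. s·k^α = (n + g + δ)·k.
Dividing both sides by k: k^(1−α) = s / (n + g + δ).
k^0.65 = 0.39 / (0.011 + 0.009 + 0.111) = 0.39 / 0.131 = 2.9771
k* = 2.9771^(1/0.65) ≈ 5.3569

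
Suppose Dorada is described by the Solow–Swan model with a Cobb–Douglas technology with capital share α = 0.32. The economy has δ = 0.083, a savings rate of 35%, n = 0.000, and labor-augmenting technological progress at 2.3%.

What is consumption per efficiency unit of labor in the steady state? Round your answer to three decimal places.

c* ≈ 1.140

At the steady state, Δk = 0, so s·k^α = (n + g + δ)·k.
Dividing both sides by k: k^(1−α) = s / (n + g + δ).
k^0.68 = 0.35 / (0.000 + 0.023 + 0.083) = 0.35 / 0.106 = 3.3019
k* = 3.3019^(1/0.68) ≈ 5.7928
y* = (k*)^α = 5.7928^0.32 ≈ 1.7544
c* = (1 − s)·y* = (1 − 0.35) × 1.7544 ≈ 1.1404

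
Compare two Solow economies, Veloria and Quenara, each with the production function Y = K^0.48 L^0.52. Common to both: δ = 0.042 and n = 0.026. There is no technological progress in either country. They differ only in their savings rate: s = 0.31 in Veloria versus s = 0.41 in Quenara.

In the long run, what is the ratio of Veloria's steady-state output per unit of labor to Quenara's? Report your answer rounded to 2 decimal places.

ratio ≈ 0.77

Steady-state y* = [s/(n + δ)]^(α/(1−α)), so the ratio is [ (s_V/(n + δ)_V) / (s_Q/(n + δ)_Q) ]^0.9231.
s_V/(n + δ)_V = 0.31/0.068 = 4.5588; s_Q/(n + δ)_Q = 0.41/0.068 = 6.0294.
Ratio = (4.5588/6.0294)^0.9231 = 0.7561^0.9231 ≈ 0.7725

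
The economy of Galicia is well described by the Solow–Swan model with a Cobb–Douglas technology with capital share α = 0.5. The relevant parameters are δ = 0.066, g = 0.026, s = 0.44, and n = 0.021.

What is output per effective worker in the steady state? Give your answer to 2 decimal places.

At the steady state, Δk = 0, so s·k^α = (n + g + δ)·k.
Rearranging, k^(1−α) = s / (n + g + δ).
k^0.5 = 0.44 / (0.021 + 0.026 + 0.066) = 0.44 / 0.113 = 3.8938
k* = 3.8938^(1/0.5) ≈ 15.1617
y* = (k*)^α = 15.1617^0.5 ≈ 3.8938

y* ≈ 3.89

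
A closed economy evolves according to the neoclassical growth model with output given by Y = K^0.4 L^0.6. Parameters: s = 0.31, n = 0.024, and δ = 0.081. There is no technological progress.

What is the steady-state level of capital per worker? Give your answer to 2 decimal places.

k* = 6.08

In steady state, investment equals break-even investment: s·k^α = (n + δ)·k.
Dividing both sides by k: k^(1−α) = s / (n + δ).
k^0.6 = 0.31 / (0.024 + 0.081) = 0.31 / 0.105 = 2.9524
k* = 2.9524^(1/0.6) ≈ 6.0761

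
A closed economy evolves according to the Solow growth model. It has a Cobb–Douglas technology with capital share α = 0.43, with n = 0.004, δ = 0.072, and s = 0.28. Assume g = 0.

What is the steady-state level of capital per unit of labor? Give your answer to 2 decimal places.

k* = 9.85

Steady state requires s·f(k) = (n + δ)·k, i.e. s·k^α = (n + δ)·k.
Rearranging, k^(1−α) = s / (n + δ).
k^0.57 = 0.28 / (0.004 + 0.072) = 0.28 / 0.076 = 3.6842
k* = 3.6842^(1/0.57) ≈ 9.8534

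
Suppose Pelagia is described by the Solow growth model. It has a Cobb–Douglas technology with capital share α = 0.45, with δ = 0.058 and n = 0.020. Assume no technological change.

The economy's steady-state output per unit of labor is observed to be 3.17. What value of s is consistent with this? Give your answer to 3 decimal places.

Steady state requires s·f(k) = (n + δ)·k, i.e. s·k^α = (n + δ)·k.
Since y* = [s/(n + δ)]^(α/(1−α)), we have s/(n + δ) = (y*)^((1−α)/α) = 3.17^1.2222 = 4.0963.
Therefore s = 4.0963 × (n + δ) = 4.0963 × 0.078 = 0.3195.

s ≈ 0.320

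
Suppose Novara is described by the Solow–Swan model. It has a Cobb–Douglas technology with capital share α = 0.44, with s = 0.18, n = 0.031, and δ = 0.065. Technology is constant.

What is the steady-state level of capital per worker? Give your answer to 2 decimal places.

k* ≈ 3.07

At the steady state, Δk = 0, so s·k^α = (n + δ)·k.
Rearranging, k^(1−α) = s / (n + δ).
k^0.56 = 0.18 / (0.031 + 0.065) = 0.18 / 0.096 = 1.8750
k* = 1.8750^(1/0.56) ≈ 3.0726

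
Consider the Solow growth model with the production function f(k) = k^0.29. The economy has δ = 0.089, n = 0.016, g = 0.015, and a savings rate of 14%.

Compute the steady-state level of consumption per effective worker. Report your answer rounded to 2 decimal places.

Steady state requires s·f(k) = (n + g + δ)·k, i.e. s·k^α = (n + g + δ)·k.
Rearranging, k^(1−α) = s / (n + g + δ).
k^0.71 = 0.14 / (0.016 + 0.015 + 0.089) = 0.14 / 0.120 = 1.1667
k* = 1.1667^(1/0.71) ≈ 1.2425
y* = (k*)^α = 1.2425^0.29 ≈ 1.0650
c* = (1 − s)·y* = (1 − 0.14) × 1.0650 ≈ 0.9159

c* ≈ 0.92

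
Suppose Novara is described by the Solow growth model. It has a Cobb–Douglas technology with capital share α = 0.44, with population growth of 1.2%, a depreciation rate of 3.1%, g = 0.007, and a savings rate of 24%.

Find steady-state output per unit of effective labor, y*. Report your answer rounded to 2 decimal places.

In steady state, investment equals break-even investment: s·k^α = (n + g + δ)·k.
Rearranging, k^(1−α) = s / (n + g + δ).
k^0.56 = 0.24 / (0.012 + 0.007 + 0.031) = 0.24 / 0.050 = 4.8000
k* = 4.8000^(1/0.56) ≈ 16.4627
y* = (k*)^α = 16.4627^0.44 ≈ 3.4297

y* ≈ 3.43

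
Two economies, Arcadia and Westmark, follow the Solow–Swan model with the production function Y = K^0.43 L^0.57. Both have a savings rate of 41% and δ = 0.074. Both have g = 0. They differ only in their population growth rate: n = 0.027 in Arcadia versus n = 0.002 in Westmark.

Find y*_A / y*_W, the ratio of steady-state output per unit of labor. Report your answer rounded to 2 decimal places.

ratio ≈ 0.81

Steady-state y* = [s/(n + δ)]^(α/(1−α)), so the ratio is [ (s_A/(n + δ)_A) / (s_W/(n + δ)_W) ]^0.7544.
s_A/(n + δ)_A = 0.41/0.101 = 4.0594; s_W/(n + δ)_W = 0.41/0.076 = 5.3947.
Ratio = (4.0594/5.3947)^0.7544 = 0.7525^0.7544 ≈ 0.8069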